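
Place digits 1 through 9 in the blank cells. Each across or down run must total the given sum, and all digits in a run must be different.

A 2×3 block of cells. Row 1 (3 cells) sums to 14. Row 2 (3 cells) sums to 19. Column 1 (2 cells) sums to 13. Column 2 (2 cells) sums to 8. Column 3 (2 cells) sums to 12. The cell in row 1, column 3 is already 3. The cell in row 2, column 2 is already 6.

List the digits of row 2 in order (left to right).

4 6 9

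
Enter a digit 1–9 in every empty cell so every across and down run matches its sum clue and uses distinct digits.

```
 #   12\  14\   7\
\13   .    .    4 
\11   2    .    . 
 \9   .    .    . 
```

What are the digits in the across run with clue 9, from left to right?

3, 4, 2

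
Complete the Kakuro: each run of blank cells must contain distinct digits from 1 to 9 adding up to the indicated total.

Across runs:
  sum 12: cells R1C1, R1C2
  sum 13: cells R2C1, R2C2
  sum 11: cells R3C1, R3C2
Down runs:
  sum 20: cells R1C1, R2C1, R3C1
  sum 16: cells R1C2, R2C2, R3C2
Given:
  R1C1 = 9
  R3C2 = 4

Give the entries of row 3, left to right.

7, 4

R1C2 = 12 − 9 = 3 completes the 12 across.
R2C2 = 16 − 7 = 9 completes the 16 down.
R3C1 = 11 − 4 = 7 completes the 11 across.
R2C1 = 13 − 9 = 4 completes the 13 across.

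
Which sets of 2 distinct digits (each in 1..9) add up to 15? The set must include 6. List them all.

{6,9}

2 distinct digits from 1–9 sum between 3 and 17.
Keeping only sets containing 6.
Only one set works: {6,9}.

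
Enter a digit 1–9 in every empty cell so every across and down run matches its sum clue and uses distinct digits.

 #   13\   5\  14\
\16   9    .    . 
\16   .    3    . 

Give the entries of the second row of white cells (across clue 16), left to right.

R1C2 = 5 − 3 = 2 completes the 5 down.
R1C3 = 16 − 11 = 5 completes the 16 across.
R2C1 = 13 − 9 = 4 completes the 13 down.
R2C3 = 16 − 7 = 9 completes the 16 across.

4, 3, 9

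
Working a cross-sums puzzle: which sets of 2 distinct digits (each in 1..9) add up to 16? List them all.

{7,9}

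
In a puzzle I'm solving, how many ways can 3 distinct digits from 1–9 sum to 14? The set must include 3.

3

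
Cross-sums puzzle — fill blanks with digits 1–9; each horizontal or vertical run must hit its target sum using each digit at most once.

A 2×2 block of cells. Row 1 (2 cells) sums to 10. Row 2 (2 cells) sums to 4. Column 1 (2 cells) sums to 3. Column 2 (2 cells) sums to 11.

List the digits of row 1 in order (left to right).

4 in 2 cells must be {1,3}; 3 in 2 cells must be {1,2}.
The 4 across and the 3 down share only 1, so (2,1) = 1.
(2,2) = 4 − 1 = 3 completes the 4 across.
(1,1) = 3 − 1 = 2 completes the 3 down.
(1,2) = 10 − 2 = 8 completes the 10 across.

2, 8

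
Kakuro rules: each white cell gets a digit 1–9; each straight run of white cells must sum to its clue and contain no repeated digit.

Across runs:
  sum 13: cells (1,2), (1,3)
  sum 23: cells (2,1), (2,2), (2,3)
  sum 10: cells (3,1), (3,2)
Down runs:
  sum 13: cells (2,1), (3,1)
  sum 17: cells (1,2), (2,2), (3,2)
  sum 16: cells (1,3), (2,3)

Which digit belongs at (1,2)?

23 in 3 cells must be {6,8,9}; 16 in 2 cells must be {7,9}.
The 23 across and the 16 down share only 9, so (2,3) = 9.
(1,3) = 16 − 9 = 7 completes the 16 down.
(1,2) = 13 − 7 = 6 completes the 13 across.
(2,2) = 8: the only remaining digit allowed by both the 23 across and the 17 down.
(3,2) = 17 − 14 = 3 completes the 17 down.
(2,1) = 23 − 17 = 6 completes the 23 across.
(3,1) = 10 − 3 = 7 completes the 10 across.

6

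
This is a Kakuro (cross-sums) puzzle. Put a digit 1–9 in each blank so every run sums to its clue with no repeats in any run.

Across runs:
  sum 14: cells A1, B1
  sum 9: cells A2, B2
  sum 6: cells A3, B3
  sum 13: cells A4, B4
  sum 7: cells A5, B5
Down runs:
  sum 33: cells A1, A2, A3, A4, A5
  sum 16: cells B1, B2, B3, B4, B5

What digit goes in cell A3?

5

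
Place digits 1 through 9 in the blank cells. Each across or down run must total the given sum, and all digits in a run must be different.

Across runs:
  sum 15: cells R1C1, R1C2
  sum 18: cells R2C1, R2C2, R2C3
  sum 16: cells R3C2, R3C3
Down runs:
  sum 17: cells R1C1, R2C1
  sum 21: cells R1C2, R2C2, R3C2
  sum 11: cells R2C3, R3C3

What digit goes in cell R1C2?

16 in 2 cells must be {7,9}; 17 in 2 cells must be {8,9}.
Nothing is forced directly, so branch on R3C2, whose candidates are 7 or 9. If R3C2 = 7: that forces R3C3 = 9, R2C3 = 2, R2C1 = 9, after which R2C2 would have to be in {7} for the 18 across but in {5,6,8,9} for the 21 down — contradiction. So R3C2 = 9.
R3C3 = 16 − 9 = 7 completes the 16 across.
R2C3 = 11 − 7 = 4 completes the 11 down.
No cell is forced outright now. R1C1 can only be 8 or 9 (the digits allowed by both its 15 across and its 17 down). If R1C1 = 9: then R1C2 would have to be in {6} for the 15 across but in {4,5,7,8} for the 21 down — contradiction. So R1C1 = 8.
R1C2 = 15 − 8 = 7 completes the 15 across.
R2C1 = 17 − 8 = 9 completes the 17 down.
R2C2 = 18 − 13 = 5 completes the 18 across.

7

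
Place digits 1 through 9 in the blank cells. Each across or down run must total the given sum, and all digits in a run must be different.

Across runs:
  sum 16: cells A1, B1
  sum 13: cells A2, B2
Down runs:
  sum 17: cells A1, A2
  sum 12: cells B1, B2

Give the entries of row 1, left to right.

16 in 2 cells must be {7,9}; 17 in 2 cells must be {8,9}.
The 16 across and the 17 down share only 9, so A1 = 9.
B1 = 16 − 9 = 7 completes the 16 across.
A2 = 17 − 9 = 8 completes the 17 down.
B2 = 13 − 8 = 5 completes the 13 across.

9, 7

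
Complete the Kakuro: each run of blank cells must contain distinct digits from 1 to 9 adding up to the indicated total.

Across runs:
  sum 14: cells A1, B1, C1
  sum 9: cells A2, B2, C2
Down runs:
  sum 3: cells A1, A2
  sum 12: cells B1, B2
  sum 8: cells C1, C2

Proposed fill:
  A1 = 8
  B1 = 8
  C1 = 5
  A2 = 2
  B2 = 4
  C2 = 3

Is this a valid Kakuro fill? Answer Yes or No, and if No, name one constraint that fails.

No — the across run A1–C1 sums to 21, not 14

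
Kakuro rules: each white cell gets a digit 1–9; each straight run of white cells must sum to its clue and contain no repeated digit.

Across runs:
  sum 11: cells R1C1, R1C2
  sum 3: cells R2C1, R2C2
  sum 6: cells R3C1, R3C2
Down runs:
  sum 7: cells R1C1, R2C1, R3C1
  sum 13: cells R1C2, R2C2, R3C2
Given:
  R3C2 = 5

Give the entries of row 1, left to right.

4, 7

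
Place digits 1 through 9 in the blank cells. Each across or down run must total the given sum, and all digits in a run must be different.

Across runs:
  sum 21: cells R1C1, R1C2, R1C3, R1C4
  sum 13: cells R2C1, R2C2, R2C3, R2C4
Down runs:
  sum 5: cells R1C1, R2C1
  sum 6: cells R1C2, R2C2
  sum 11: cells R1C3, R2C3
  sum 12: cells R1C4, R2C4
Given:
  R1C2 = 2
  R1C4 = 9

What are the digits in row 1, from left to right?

4 2 6 9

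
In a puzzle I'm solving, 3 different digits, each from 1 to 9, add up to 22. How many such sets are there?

2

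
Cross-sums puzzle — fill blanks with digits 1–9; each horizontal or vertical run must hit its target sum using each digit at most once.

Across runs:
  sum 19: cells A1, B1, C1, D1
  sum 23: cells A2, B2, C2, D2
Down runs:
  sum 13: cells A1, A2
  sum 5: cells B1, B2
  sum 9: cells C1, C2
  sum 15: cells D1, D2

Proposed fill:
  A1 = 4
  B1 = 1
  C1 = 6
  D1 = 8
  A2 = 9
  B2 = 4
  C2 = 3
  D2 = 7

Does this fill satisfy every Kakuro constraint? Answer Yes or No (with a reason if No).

Across: 4+1+6+8=19; 9+4+3+7=23. Down: 4+9=13; 1+4=5; 6+3=9; 8+7=15. No digit repeats within any run.

Yes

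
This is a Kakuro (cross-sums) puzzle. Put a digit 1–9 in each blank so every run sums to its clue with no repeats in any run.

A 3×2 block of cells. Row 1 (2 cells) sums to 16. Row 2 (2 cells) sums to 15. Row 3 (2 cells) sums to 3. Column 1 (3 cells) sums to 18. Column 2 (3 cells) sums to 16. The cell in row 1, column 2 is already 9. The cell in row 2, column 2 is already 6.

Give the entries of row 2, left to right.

9, 6

16 in 2 cells must be {7,9}; 3 in 2 cells must be {1,2}.
(1,1) = 16 − 9 = 7 completes the 16 across.
(2,1) = 15 − 6 = 9 completes the 15 across.
(3,1) = 18 − 16 = 2 completes the 18 down.
(3,2) = 3 − 2 = 1 completes the 3 across.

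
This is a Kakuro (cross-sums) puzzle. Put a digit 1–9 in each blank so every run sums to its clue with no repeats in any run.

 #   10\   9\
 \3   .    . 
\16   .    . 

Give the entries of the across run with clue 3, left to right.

3 in 2 cells must be {1,2}; 16 in 2 cells must be {7,9}.
The 16 across and the 9 down share only 7, so R2C2 = 7.
R1C2 = 9 − 7 = 2 completes the 9 down.
R2C1 = 16 − 7 = 9 completes the 16 across.
R1C1 = 3 − 2 = 1 completes the 3 across.

1, 2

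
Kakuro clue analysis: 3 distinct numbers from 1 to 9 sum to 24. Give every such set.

3 distinct digits from 1–9 sum between 6 and 24.
Only one set works: {7,8,9}.

{7,8,9}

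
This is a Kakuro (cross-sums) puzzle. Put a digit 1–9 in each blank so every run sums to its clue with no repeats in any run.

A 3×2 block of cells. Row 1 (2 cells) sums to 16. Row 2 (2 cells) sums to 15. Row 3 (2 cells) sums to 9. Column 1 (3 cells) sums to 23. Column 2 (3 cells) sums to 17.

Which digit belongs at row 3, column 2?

1

16 in 2 cells must be {7,9}; 23 in 3 cells must be {6,8,9}.
The 16 across and the 23 down share only 9, so (1,1) = 9.
(1,2) = 16 − 9 = 7 completes the 16 across.
Nothing is forced directly, so branch on (2,1), whose candidates are 6 or 8. If (2,1) = 8: then (2,2) would have to be in {7} for the 15 across but in {1,2,4,6,8,9} for the 17 down — contradiction. So (2,1) = 6.
(2,2) = 15 − 6 = 9 completes the 15 across.
(3,1) = 23 − 15 = 8 completes the 23 down.
(3,2) = 9 − 8 = 1 completes the 9 across.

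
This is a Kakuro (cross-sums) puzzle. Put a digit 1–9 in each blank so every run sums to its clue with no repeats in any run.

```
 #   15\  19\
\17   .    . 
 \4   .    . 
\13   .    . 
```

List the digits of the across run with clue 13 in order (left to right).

17 in 2 cells must be {8,9}; 4 in 2 cells must be {1,3}.
The 4 across and the 19 down share only 3, so R2C2 = 3.
Given what's placed, R1C2 must be 9 to fit the 17 across and 19 down.
R2C1 = 4 − 3 = 1 completes the 4 across.
R3C2 = 19 − 12 = 7 completes the 19 down.
R1C1 = 17 − 9 = 8 completes the 17 across.
R3C1 = 13 − 7 = 6 completes the 13 across.

6 7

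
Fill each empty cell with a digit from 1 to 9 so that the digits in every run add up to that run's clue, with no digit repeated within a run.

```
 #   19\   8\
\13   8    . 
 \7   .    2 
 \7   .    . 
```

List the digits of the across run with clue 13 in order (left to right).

8, 5

R1C2 = 13 − 8 = 5 completes the 13 across.
R2C1 = 7 − 2 = 5 completes the 7 across.
R3C1 = 19 − 13 = 6 completes the 19 down.
R3C2 = 7 − 6 = 1 completes the 7 across.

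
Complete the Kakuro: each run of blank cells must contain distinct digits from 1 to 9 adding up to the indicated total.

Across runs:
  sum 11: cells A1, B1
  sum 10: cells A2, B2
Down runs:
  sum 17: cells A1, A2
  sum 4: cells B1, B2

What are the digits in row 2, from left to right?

9, 1

17 in 2 cells must be {8,9}; 4 in 2 cells must be {1,3}.
The 11 across and the 4 down share only 3, so B1 = 3.
B2 = 4 − 3 = 1 completes the 4 down.
A1 = 11 − 3 = 8 completes the 11 across.
A2 = 10 − 1 = 9 completes the 10 across.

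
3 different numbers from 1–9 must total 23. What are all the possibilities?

{6,8,9}

3 distinct digits from 1–9 sum between 6 and 24.
Only one set works: {6,8,9}.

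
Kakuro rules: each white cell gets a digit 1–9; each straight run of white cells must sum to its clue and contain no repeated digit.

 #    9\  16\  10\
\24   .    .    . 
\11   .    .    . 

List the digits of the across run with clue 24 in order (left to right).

24 in 3 cells must be {7,8,9}; 16 in 2 cells must be {7,9}.
The 11 across and the 16 down share only 7, so R2C2 = 7.
R1C2 = 16 − 7 = 9 completes the 16 down.
Nothing is forced directly, so branch on R2C1, whose candidates are 1 or 3. If R2C1 = 3: then R1C1 would have to be in {7,8} for the 24 across but in {6} for the 9 down — contradiction. So R2C1 = 1.
R1C1 = 9 − 1 = 8 completes the 9 down.
R1C3 = 24 − 17 = 7 completes the 24 across.
R2C3 = 11 − 8 = 3 completes the 11 across.

8 9 7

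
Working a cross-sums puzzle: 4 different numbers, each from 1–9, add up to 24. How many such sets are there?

4 distinct digits from 1–9 sum between 10 and 30.

8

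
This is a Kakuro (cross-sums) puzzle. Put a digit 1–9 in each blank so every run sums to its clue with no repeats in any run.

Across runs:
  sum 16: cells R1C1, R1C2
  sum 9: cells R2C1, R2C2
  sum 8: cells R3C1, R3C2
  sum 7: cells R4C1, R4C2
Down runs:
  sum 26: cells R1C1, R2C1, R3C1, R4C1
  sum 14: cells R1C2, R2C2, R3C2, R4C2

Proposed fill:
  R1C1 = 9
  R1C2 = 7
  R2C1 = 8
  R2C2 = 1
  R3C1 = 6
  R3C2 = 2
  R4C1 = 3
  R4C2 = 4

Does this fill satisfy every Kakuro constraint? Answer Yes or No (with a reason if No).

Across: 9+7=16; 8+1=9; 6+2=8; 3+4=7. Down: 9+8+6+3=26; 7+1+2+4=14. No digit repeats within any run.

Yes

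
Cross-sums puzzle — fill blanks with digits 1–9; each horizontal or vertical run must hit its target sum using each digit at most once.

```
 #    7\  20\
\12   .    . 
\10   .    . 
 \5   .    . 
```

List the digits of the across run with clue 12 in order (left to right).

7 in 3 cells must be {1,2,4}.
The 12 across and the 7 down share only 4, so R1C1 = 4.
R1C2 = 12 − 4 = 8 completes the 12 across.
Given what's placed, R3C2 must be 3 to fit the 5 across and 20 down.
R2C2 = 20 − 11 = 9 completes the 20 down.
R3C1 = 5 − 3 = 2 completes the 5 across.
R2C1 = 10 − 9 = 1 completes the 10 across.

4 8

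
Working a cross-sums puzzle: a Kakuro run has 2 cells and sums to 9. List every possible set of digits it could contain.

{1,8}; {2,7}; {3,6}; {4,5}

2 distinct digits from 1–9 sum between 3 and 17.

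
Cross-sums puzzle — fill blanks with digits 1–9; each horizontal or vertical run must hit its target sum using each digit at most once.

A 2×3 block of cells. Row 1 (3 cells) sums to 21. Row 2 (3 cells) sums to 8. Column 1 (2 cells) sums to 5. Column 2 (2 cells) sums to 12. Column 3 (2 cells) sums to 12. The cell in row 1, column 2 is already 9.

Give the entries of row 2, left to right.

Given what's placed, (1,1) must be 4 to fit the 21 across and 5 down.
(1,3) = 21 − 13 = 8 completes the 21 across.
(2,1) = 5 − 4 = 1 completes the 5 down.
(2,2) = 12 − 9 = 3 completes the 12 down.
(2,3) = 8 − 4 = 4 completes the 8 across.

1, 3, 4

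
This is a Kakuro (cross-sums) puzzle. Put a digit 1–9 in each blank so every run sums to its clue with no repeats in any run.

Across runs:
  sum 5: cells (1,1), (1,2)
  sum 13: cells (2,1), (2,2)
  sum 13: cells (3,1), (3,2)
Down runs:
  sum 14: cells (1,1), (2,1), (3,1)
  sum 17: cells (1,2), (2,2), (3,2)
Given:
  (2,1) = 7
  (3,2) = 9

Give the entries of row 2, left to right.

7 6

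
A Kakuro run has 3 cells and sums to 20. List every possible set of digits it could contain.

{3,8,9}; {4,7,9}; {5,6,9}; {5,7,8}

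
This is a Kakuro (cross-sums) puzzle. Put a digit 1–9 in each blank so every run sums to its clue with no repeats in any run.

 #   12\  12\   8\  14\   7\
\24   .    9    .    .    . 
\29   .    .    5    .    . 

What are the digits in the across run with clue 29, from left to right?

R1C3 = 8 − 5 = 3 completes the 8 down.
R2C2 = 12 − 9 = 3 completes the 12 down.
No cell is forced outright now. R1C4 can only be 5 or 6 (the digits allowed by both its 24 across and its 14 down). If R1C4 = 5: then R1C1 would have to be in {1,6} for the 24 across but in {3,4,5,7,8,9} for the 12 down — contradiction. So R1C4 = 6.
R2C4 = 14 − 6 = 8 completes the 14 down.
Nothing is forced directly, so branch on R2C5, whose candidates are 4 or 6. If R2C5 = 4: then R1C5 would have to be in {1,2,4,5} for the 24 across but in {3} for the 7 down — contradiction. So R2C5 = 6.
R1C5 = 7 − 6 = 1 completes the 7 down.
R2C1 = 29 − 22 = 7 completes the 29 across.
R1C1 = 24 − 19 = 5 completes the 24 across.

7 3 5 8 6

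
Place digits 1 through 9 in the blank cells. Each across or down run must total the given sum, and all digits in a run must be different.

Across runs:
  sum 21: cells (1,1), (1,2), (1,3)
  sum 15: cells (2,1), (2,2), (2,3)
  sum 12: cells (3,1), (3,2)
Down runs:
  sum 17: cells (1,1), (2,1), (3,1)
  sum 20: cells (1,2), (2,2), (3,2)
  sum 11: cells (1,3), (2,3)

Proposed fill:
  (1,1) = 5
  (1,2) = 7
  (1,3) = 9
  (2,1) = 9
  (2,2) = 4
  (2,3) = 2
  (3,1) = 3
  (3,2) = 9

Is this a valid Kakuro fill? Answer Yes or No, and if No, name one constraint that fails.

Yes

Across: 5+7+9=21; 9+4+2=15; 3+9=12. Down: 5+9+3=17; 7+4+9=20; 9+2=11. No digit repeats within any run.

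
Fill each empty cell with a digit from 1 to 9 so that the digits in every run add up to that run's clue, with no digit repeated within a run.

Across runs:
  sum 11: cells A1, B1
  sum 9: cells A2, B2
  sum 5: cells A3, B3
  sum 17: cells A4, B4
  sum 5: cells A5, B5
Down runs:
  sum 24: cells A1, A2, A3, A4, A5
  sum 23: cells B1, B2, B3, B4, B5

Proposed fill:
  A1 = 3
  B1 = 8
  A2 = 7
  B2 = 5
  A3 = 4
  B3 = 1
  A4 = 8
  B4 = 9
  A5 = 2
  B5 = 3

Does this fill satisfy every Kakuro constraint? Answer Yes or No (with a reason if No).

No — the down run B1–B5 sums to 26, not 23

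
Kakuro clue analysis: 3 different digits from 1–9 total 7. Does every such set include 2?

The only way to make 7 from 3 distinct digits is {1,2,4}, which contains 2.

Yes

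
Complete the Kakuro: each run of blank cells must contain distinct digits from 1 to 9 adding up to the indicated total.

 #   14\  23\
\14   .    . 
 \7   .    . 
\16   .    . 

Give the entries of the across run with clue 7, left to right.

16 in 2 cells must be {7,9}; 23 in 3 cells must be {6,8,9}.
The 7 across and the 23 down share only 6, so R2C2 = 6.
Given what's placed, R3C2 must be 9 to fit the 16 across and 23 down.
R1C2 = 23 − 15 = 8 completes the 23 down.
R2C1 = 7 − 6 = 1 completes the 7 across.
R3C1 = 16 − 9 = 7 completes the 16 across.
R1C1 = 14 − 8 = 6 completes the 14 across.

1 6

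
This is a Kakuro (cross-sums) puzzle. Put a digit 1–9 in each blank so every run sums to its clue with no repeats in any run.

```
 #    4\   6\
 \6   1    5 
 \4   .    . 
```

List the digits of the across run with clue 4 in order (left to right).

3 1

4 in 2 cells must be {1,3}.
R2C1 = 4 − 1 = 3 completes the 4 down.
R2C2 = 4 − 3 = 1 completes the 4 across.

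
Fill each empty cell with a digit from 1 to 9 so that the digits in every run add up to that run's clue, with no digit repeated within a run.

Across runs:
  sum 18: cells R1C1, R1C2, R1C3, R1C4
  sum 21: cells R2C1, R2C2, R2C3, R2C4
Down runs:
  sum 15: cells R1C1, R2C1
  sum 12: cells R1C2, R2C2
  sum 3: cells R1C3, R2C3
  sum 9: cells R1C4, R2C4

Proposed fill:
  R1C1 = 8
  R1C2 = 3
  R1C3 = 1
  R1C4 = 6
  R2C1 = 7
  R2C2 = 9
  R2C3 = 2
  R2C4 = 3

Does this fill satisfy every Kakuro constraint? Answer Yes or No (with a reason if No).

Yes

Across: 8+3+1+6=18; 7+9+2+3=21. Down: 8+7=15; 3+9=12; 1+2=3; 6+3=9. No digit repeats within any run.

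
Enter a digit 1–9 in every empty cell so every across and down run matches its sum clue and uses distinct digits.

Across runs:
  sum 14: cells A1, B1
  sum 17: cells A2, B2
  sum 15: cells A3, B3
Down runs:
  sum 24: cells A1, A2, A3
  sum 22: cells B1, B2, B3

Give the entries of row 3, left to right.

7 8

17 in 2 cells must be {8,9}; 24 in 3 cells must be {7,8,9}.
Nothing is forced directly, so branch on A1, whose candidates are 8 or 9. If A1 = 8: that forces B1 = 6, A2 = 9, after which B2 would have to be in {8} for the 17 across but in {7,9} for the 22 down — contradiction. So A1 = 9.
B1 = 14 − 9 = 5 completes the 14 across.
Given what's placed, A2 must be 8 to fit the 17 across and 24 down.
B2 = 17 − 8 = 9 completes the 17 across.
A3 = 24 − 17 = 7 completes the 24 down.
B3 = 15 − 7 = 8 completes the 15 across.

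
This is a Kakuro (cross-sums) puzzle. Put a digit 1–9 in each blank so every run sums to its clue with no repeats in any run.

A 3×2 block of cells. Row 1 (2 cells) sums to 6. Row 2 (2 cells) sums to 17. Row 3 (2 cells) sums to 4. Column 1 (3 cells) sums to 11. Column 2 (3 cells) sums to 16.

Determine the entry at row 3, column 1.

1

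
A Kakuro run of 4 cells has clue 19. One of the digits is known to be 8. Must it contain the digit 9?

Counterexample: {1,3,7,8} sums to 19 under that restriction without using 9.

No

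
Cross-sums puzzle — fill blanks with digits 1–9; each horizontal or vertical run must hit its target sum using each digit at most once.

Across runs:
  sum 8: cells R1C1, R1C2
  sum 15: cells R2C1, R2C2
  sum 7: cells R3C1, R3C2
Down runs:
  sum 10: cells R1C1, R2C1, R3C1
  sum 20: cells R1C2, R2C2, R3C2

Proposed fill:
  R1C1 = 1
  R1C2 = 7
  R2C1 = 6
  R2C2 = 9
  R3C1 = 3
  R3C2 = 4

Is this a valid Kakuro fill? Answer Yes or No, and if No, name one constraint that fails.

Across: 1+7=8; 6+9=15; 3+4=7. Down: 1+6+3=10; 7+9+4=20. No digit repeats within any run.

Yes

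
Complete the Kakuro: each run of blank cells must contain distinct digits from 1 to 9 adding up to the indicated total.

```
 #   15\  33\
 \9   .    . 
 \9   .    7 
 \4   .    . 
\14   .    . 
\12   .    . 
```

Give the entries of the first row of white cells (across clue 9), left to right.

3 6

4 in 2 cells must be {1,3}; 15 in 5 cells must be {1,2,3,4,5}.
R2C1 = 9 − 7 = 2 completes the 9 across.
Given what's placed, R3C2 must be 3 to fit the 4 across and 33 down.
Given what's placed, R4C1 must be 5 to fit the 14 across and 15 down.
R4C2 = 14 − 5 = 9 completes the 14 across.
Given what's placed, R5C2 must be 8 to fit the 12 across and 33 down.
R1C2 = 33 − 27 = 6 completes the 33 down.
R3C1 = 4 − 3 = 1 completes the 4 across.
R5C1 = 12 − 8 = 4 completes the 12 across.
R1C1 = 9 − 6 = 3 completes the 9 across.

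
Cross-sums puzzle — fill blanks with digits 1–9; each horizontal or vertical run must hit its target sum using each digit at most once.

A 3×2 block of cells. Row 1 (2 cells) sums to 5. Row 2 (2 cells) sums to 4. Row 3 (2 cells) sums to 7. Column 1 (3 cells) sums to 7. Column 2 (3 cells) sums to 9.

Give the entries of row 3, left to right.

2, 5

4 in 2 cells must be {1,3}; 7 in 3 cells must be {1,2,4}.
The 4 across and the 7 down share only 1, so (2,1) = 1.
(2,2) = 4 − 1 = 3 completes the 4 across.
Nothing is forced directly, so branch on (1,1), whose candidates are 2 or 4. If (1,1) = 2: then (1,2) would have to be in {3} for the 5 across but in {1,2,4,5} for the 9 down — contradiction. So (1,1) = 4.
(1,2) = 5 − 4 = 1 completes the 5 across.
(3,1) = 7 − 5 = 2 completes the 7 down.
(3,2) = 7 − 2 = 5 completes the 7 across.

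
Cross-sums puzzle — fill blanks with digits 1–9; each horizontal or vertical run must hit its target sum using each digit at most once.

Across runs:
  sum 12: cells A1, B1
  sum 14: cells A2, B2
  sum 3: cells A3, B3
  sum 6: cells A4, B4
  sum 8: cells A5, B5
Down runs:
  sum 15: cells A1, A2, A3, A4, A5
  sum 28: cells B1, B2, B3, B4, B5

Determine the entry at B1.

8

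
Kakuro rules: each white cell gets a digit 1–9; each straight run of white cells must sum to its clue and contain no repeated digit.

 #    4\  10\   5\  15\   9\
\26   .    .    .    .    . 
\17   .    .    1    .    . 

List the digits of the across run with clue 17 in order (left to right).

4 in 2 cells must be {1,3}.
R1C3 = 5 − 1 = 4 completes the 5 down.
Given what's placed, R2C1 must be 3 to fit the 17 across and 4 down.
R1C1 = 4 − 3 = 1 completes the 4 down.
Nothing is forced directly, so branch on R2C4, whose candidates are 6 or 7. If R2C4 = 6: that forces R1C4 = 9, R2C2 = 2, R2C5 = 5, after which R1C2 would have to be in {5,7} for the 26 across but in {8} for the 10 down — contradiction. So R2C4 = 7.
R1C4 = 15 − 7 = 8 completes the 15 down.
Nothing is forced directly, so branch on R2C2, whose candidates are 2 or 4. If R2C2 = 2: then R1C2 would have to be in {6,7} for the 26 across but in {8} for the 10 down — contradiction. So R2C2 = 4.
R1C2 = 10 − 4 = 6 completes the 10 down.
R1C5 = 26 − 19 = 7 completes the 26 across.
R2C5 = 17 − 15 = 2 completes the 17 across.

3 4 1 7 2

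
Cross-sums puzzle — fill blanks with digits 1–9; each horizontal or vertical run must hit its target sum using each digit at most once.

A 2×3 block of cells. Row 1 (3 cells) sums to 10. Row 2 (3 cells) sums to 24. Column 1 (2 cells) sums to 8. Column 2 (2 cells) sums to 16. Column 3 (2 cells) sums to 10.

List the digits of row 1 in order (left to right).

24 in 3 cells must be {7,8,9}; 16 in 2 cells must be {7,9}.
The 10 across and the 16 down share only 7, so (1,2) = 7.
The 24 across and the 8 down share only 7, so (2,1) = 7.
(2,2) = 16 − 7 = 9 completes the 16 down.
(2,3) = 24 − 16 = 8 completes the 24 across.
(1,1) = 8 − 7 = 1 completes the 8 down.
(1,3) = 10 − 8 = 2 completes the 10 across.

1 7 2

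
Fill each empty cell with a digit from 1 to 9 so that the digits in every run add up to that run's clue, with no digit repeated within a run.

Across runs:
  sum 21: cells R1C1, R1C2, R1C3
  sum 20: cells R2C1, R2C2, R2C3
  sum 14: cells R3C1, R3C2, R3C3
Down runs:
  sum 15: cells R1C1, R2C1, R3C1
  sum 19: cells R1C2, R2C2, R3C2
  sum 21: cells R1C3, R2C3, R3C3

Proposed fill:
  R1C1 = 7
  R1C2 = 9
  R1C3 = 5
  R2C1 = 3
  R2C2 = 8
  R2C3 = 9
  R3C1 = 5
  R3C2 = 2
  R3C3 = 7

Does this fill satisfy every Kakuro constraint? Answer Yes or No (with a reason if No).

Yes

Across: 7+9+5=21; 3+8+9=20; 5+2+7=14. Down: 7+3+5=15; 9+8+2=19; 5+9+7=21. No digit repeats within any run.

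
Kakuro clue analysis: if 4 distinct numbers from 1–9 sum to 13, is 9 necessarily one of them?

Counterexample: {1,2,3,7} sums to 13 without using 9.

No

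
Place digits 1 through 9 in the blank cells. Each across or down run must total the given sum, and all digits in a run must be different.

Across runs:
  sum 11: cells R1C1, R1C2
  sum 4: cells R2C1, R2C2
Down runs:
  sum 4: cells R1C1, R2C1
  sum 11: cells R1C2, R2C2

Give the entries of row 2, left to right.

4 in 2 cells must be {1,3}.
The 11 across and the 4 down share only 3, so R1C1 = 3.
R1C2 = 11 − 3 = 8 completes the 11 across.
R2C1 = 4 − 3 = 1 completes the 4 down.
R2C2 = 4 − 1 = 3 completes the 4 across.

1 3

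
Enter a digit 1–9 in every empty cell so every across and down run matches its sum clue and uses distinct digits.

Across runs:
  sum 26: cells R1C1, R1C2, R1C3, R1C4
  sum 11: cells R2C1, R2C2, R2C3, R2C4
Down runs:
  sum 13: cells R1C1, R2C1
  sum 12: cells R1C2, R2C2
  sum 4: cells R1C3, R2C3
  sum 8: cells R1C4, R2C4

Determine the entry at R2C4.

2

11 in 4 cells must be {1,2,3,5}; 4 in 2 cells must be {1,3}.
Only 3 fits R1C3 under both its across sum 26 and down sum 4.
Given what's placed, R1C4 must be 6 to fit the 26 across and 8 down.
Intersecting the 11 across with the 13 down forces R2C1 = 5.
Given what's placed, R2C2 must be 3 to fit the 11 across and 12 down.
R2C3 = 4 − 3 = 1 completes the 4 down.
R2C4 = 11 − 9 = 2 completes the 11 across.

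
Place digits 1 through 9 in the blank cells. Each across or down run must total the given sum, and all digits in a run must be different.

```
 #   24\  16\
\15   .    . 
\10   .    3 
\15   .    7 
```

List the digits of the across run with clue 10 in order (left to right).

7 3

24 in 3 cells must be {7,8,9}.
R1C2 = 16 − 10 = 6 completes the 16 down.
R2C1 = 10 − 3 = 7 completes the 10 across.
R3C1 = 15 − 7 = 8 completes the 15 across.
R1C1 = 15 − 6 = 9 completes the 15 across.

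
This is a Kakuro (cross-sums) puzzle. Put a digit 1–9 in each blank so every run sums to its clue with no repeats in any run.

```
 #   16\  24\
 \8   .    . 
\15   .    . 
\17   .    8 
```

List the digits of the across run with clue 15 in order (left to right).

17 in 2 cells must be {8,9}; 24 in 3 cells must be {7,8,9}.
Given what's placed, R1C2 must be 7 to fit the 8 across and 24 down.
R2C2 = 24 − 15 = 9 completes the 24 down.
R3C1 = 17 − 8 = 9 completes the 17 across.
R1C1 = 8 − 7 = 1 completes the 8 across.
R2C1 = 15 − 9 = 6 completes the 15 across.

6 9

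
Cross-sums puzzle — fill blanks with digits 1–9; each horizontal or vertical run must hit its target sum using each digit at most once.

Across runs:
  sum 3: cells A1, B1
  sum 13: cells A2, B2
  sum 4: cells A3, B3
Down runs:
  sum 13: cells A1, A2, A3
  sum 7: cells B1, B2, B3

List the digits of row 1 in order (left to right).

3 in 2 cells must be {1,2}; 4 in 2 cells must be {1,3}; 7 in 3 cells must be {1,2,4}.
The 13 across and the 7 down share only 4, so B2 = 4.
Given what's placed, B3 must be 1 to fit the 4 across and 7 down.
B1 = 7 − 5 = 2 completes the 7 down.
A2 = 13 − 4 = 9 completes the 13 across.
A3 = 4 − 1 = 3 completes the 4 across.
A1 = 3 − 2 = 1 completes the 3 across.

1, 2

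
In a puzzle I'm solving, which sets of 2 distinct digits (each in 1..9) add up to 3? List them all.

2 distinct digits from 1–9 sum between 3 and 17.
Only one set works: {1,2}.

{1,2}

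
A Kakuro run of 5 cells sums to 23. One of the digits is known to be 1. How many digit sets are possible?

5 distinct digits from 1–9 sum between 15 and 35.
Keeping only sets containing 1.

8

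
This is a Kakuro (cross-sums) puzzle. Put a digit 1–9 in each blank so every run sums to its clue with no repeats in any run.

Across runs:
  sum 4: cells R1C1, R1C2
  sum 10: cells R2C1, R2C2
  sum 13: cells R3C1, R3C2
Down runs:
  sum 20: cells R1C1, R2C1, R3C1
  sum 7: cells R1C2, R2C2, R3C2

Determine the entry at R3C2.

4 in 2 cells must be {1,3}; 7 in 3 cells must be {1,2,4}.
The 4 across and the 20 down share only 3, so R1C1 = 3.
R1C2 = 4 − 3 = 1 completes the 4 across.
Given what's placed, R3C2 must be 4 to fit the 13 across and 7 down.
R2C2 = 7 − 5 = 2 completes the 7 down.
R3C1 = 13 − 4 = 9 completes the 13 across.
R2C1 = 10 − 2 = 8 completes the 10 across.

4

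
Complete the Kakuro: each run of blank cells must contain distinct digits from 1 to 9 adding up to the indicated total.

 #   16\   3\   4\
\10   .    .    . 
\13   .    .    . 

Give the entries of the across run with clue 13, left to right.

9 1 3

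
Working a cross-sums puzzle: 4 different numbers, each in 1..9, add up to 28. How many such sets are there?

2

4 distinct digits from 1–9 sum between 10 and 30.
Enumerating: {4,7,8,9}, {5,6,8,9}.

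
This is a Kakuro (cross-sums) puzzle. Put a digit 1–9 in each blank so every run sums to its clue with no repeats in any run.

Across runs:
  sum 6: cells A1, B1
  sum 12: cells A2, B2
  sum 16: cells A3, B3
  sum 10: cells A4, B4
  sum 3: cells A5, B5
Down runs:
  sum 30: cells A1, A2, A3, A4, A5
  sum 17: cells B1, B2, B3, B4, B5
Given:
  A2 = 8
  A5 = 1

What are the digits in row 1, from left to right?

16 in 2 cells must be {7,9}; 3 in 2 cells must be {1,2}.
Given what's placed, A1 must be 5 to fit the 6 across and 30 down.
B1 = 6 − 5 = 1 completes the 6 across.

5 1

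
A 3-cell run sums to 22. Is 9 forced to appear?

Yes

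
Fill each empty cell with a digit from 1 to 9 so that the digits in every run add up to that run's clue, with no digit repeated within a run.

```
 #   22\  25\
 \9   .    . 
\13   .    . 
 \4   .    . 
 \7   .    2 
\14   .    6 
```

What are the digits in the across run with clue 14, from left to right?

8, 6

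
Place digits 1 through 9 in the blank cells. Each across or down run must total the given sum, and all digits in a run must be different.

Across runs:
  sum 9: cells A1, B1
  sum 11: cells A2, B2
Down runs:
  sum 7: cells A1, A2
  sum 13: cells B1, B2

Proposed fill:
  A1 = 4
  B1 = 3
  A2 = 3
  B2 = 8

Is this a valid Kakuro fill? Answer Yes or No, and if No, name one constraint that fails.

No — the across run A1–B1 sums to 7, not 9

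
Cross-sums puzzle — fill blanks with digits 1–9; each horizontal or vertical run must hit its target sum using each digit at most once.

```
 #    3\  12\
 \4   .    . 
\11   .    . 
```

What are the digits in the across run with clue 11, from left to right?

2, 9

4 in 2 cells must be {1,3}; 3 in 2 cells must be {1,2}.
The 4 across and the 3 down share only 1, so R1C1 = 1.
R1C2 = 4 − 1 = 3 completes the 4 across.
R2C1 = 3 − 1 = 2 completes the 3 down.
R2C2 = 11 − 2 = 9 completes the 11 across.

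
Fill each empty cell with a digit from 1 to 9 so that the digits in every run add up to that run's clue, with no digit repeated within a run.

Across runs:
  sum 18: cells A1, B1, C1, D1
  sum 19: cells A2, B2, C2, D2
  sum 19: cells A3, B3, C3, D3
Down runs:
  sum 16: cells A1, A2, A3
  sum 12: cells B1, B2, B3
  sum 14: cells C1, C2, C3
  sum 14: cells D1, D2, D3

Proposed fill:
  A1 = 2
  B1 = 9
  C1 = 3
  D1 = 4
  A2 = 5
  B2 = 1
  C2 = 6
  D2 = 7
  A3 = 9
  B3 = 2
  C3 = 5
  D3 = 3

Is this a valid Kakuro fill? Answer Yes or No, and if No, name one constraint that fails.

Across: 2+9+3+4=18; 5+1+6+7=19; 9+2+5+3=19. Down: 2+5+9=16; 9+1+2=12; 3+6+5=14; 4+7+3=14. No digit repeats within any run.

Yes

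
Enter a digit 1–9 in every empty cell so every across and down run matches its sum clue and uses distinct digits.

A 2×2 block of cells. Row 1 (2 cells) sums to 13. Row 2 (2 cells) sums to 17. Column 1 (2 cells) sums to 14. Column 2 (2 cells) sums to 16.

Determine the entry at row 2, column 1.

17 in 2 cells must be {8,9}; 16 in 2 cells must be {7,9}.
The 17 across and the 16 down share only 9, so (2,2) = 9.
(1,2) = 16 − 9 = 7 completes the 16 down.
(2,1) = 17 − 9 = 8 completes the 17 across.
(1,1) = 13 − 7 = 6 completes the 13 across.

8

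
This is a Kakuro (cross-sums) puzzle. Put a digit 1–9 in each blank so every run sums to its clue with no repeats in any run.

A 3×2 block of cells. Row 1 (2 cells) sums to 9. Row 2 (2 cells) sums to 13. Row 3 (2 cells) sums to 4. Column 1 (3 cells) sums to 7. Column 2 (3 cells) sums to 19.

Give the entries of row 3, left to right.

1 3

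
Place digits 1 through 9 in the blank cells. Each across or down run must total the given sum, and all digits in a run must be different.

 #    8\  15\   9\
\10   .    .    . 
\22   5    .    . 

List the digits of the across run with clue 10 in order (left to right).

3 6 1

R1C1 = 8 − 5 = 3 completes the 8 down.
Given what's placed, R1C2 must be 6 to fit the 10 across and 15 down.
R1C3 = 10 − 9 = 1 completes the 10 across.
R2C2 = 15 − 6 = 9 completes the 15 down.
R2C3 = 22 − 14 = 8 completes the 22 across.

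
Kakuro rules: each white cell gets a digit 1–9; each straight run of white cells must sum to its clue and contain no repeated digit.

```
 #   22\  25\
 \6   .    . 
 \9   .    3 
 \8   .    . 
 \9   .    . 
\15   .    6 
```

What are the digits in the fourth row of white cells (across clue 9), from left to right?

4, 5

R2C1 = 9 − 3 = 6 completes the 9 across.
R5C1 = 15 − 6 = 9 completes the 15 across.
No cell is forced outright now. R3C1 can only be 1 or 2 (the digits allowed by both its 8 across and its 22 down). If R3C1 = 2: then R3C2 would have to be in {6} for the 8 across but in {1,2,4,5,7,8,9} for the 25 down — contradiction. So R3C1 = 1.
R3C2 = 8 − 1 = 7 completes the 8 across.
Nothing is forced directly, so branch on R1C1, whose candidates are 2 or 4. If R1C1 = 4: then R1C2 would have to be in {2} for the 6 across but in {1,4,5,8} for the 25 down — contradiction. So R1C1 = 2.
R1C2 = 6 − 2 = 4 completes the 6 across.
R4C1 = 22 − 18 = 4 completes the 22 down.
R4C2 = 9 − 4 = 5 completes the 9 across.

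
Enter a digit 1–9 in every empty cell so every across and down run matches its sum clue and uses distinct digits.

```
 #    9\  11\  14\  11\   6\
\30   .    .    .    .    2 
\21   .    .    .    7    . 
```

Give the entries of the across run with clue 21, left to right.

R1C4 = 11 − 7 = 4 completes the 11 down.
R2C5 = 6 − 2 = 4 completes the 6 down.
No cell is forced outright now. R1C1 can only be 7 or 8 (the digits allowed by both its 30 across and its 9 down). If R1C1 = 8: that forces R1C3 = 9, R2C1 = 1, after which R2C3 would have to be in {3,6} for the 21 across but in {5} for the 14 down — contradiction. So R1C1 = 7.
R2C1 = 9 − 7 = 2 completes the 9 down.
R2C3 = 5: the only remaining digit allowed by both the 21 across and the 14 down.
R1C3 = 14 − 5 = 9 completes the 14 down.
R2C2 = 21 − 18 = 3 completes the 21 across.
R1C2 = 30 − 22 = 8 completes the 30 across.

2 3 5 7 4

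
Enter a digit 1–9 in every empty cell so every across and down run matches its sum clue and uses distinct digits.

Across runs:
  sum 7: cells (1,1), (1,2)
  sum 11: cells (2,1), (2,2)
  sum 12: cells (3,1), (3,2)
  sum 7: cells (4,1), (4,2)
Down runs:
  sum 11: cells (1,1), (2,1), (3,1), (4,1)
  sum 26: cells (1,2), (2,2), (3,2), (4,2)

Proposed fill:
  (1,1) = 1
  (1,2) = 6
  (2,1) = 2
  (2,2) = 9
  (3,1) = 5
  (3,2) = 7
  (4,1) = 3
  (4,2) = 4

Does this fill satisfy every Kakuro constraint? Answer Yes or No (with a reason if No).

Yes

Across: 1+6=7; 2+9=11; 5+7=12; 3+4=7. Down: 1+2+5+3=11; 6+9+7+4=26. No digit repeats within any run.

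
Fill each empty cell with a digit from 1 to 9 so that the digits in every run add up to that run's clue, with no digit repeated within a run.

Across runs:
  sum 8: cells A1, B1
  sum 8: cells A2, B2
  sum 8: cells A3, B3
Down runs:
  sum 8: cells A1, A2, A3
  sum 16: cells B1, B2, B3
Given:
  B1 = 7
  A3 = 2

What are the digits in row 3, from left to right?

2 6

A1 = 8 − 7 = 1 completes the 8 across.
A2 = 8 − 3 = 5 completes the 8 down.
B2 = 8 − 5 = 3 completes the 8 across.
B3 = 8 − 2 = 6 completes the 8 across.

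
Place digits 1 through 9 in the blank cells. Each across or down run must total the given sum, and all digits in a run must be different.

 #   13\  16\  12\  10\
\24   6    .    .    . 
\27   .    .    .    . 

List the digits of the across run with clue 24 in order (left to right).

16 in 2 cells must be {7,9}.
R2C1 = 13 − 6 = 7 completes the 13 down.
R2C2 = 9: the only remaining digit allowed by both the 27 across and the 16 down.
R1C2 = 16 − 9 = 7 completes the 16 down.
Nothing is forced directly, so branch on R2C3, whose candidates are 3 or 5 or 8. If R2C3 = 5: then R1C3 would have to be in {2,3,8,9} for the 24 across but in {7} for the 12 down — contradiction. If R2C3 = 8: then R1C3 would have to be in {2,3,8,9} for the 24 across but in {4} for the 12 down — contradiction. So R2C3 = 3.
R1C3 = 12 − 3 = 9 completes the 12 down.
R1C4 = 24 − 22 = 2 completes the 24 across.
R2C4 = 27 − 19 = 8 completes the 27 across.

6 7 9 2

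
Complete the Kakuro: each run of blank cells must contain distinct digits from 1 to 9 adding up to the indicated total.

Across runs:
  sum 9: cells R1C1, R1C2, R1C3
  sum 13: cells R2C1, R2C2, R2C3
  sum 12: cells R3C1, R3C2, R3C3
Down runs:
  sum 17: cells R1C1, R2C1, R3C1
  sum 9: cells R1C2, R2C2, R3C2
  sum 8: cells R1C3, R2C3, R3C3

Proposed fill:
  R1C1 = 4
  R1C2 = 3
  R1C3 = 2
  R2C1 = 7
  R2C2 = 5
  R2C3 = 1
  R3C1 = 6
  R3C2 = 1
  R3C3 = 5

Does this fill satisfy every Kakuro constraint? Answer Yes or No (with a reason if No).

Yes

Across: 4+3+2=9; 7+5+1=13; 6+1+5=12. Down: 4+7+6=17; 3+5+1=9; 2+1+5=8. No digit repeats within any run.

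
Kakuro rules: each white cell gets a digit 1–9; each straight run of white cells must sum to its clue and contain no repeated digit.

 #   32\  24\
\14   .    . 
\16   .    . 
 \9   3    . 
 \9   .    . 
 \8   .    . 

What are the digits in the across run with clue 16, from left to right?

7, 9

16 in 2 cells must be {7,9}.
R3C2 = 9 − 3 = 6 completes the 9 across.
No cell is forced outright now. R5C1 can only be 5 or 7 (the digits allowed by both its 8 across and its 32 down). If R5C1 = 7: that forces R2C1 = 9, R2C2 = 7, R5C2 = 1, R1C2 = 8, R4C2 = 2, after which R1C1 would have to be in {6} for the 14 across but in {5,8} for the 32 down — contradiction. So R5C1 = 5.
R5C2 = 8 − 5 = 3 completes the 8 across.
R2C2 = 9: the only remaining digit allowed by both the 16 across and the 24 down.
Given what's placed, R1C2 must be 5 to fit the 14 across and 24 down.
R2C1 = 16 − 9 = 7 completes the 16 across.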